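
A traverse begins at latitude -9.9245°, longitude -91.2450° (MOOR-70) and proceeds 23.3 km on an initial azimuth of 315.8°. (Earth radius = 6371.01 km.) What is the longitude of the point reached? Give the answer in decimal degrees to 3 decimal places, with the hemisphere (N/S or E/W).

δ = d/R = 23.3/6371.01 = 0.003657 rad
φ₂ = arcsin(sin φ₁ cos δ + cos φ₁ sin δ cos θ)
   = arcsin(-0.17235·0.99999 + 0.98504·0.00366·0.71691) = -9.77424°
λ₂ = λ₁ + atan2(sin θ sin δ cos φ₁, cos δ − sin φ₁ sin φ₂) = -91.39324°

91.393°W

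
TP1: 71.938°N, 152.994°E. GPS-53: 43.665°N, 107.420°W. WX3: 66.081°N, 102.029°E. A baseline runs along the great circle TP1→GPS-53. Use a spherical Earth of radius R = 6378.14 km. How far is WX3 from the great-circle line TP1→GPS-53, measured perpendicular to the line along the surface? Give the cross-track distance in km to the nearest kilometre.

δ₁₃ = central angle TP1→WX3 = 0.323142 rad  (haversine)
θ₁₃ = bearing TP1→WX3 = 277.356°,  θ₁₂ = bearing TP1→GPS-53 = 65.265°
dₓₜ = R·arcsin(sin δ₁₃ · sin(θ₁₃ − θ₁₂)) = 6378.14·arcsin(0.31755·sin(212.090°)) = -1081.149 km
|dₓₜ| = 1081.149 km

1081 km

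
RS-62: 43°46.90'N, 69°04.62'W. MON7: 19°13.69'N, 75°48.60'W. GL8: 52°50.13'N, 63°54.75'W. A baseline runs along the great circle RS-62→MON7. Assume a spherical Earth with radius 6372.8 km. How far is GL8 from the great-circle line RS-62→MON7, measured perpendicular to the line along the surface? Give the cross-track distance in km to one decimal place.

71.0 km

RS-62: φ = +43.78167°, λ = -69.07700°
MON7: φ = +19.22817°, λ = -75.81000°
GL8: φ = +52.83550°, λ = -63.91250°
δ₁₃ = central angle RS-62→GL8 = 0.168900 rad  (haversine)
θ₁₃ = bearing RS-62→GL8 = 18.874°,  θ₁₂ = bearing RS-62→MON7 = 195.073°
dₓₜ = R·arcsin(sin δ₁₃ · sin(θ₁₃ − θ₁₂)) = 6372.8·arcsin(0.16810·sin(-176.199°)) = -71.015 km
|dₓₜ| = 71.015 km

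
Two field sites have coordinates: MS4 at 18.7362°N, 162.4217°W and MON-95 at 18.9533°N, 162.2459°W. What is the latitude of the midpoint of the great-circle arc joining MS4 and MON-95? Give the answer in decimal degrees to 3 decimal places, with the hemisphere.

18.845°N

Bx = cos φ₂ cos Δλ = 0.945779,  By = cos φ₂ sin Δλ = 0.002902
φₘ = atan2(sin φ₁ + sin φ₂, √((cos φ₁ + Bx)² + By²)) = 18.84477°
λₘ = λ₁ + atan2(By, cos φ₁ + Bx) = -162.33386°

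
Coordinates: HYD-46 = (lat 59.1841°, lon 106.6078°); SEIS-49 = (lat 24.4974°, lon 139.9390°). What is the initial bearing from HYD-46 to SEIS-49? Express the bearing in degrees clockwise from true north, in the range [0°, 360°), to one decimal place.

Δλ = 33.3312°
y = sin Δλ · cos φ₂ = 0.500014
x = cos φ₁ sin φ₂ − sin φ₁ cos φ₂ cos Δλ = -0.440537
θ = atan2(y, x) = 131.3817° → 131.3817° (mod 360°)

131.4°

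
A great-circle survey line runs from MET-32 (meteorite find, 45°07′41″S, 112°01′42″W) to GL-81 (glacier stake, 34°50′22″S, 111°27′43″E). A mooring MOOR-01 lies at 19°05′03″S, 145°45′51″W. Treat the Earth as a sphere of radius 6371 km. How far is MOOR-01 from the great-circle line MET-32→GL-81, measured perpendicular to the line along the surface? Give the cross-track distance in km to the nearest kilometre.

4239 km

MET-32: φ = -45.12806°, λ = -112.02833°
GL-81: φ = -34.83944°, λ = +111.46194°
MOOR-01: φ = -19.08417°, λ = -145.76417°
δ₁₃ = central angle MET-32→MOOR-01 = 0.666190 rad  (haversine)
θ₁₃ = bearing MET-32→MOOR-01 = 301.868°,  θ₁₂ = bearing MET-32→GL-81 = 214.398°
dₓₜ = R·arcsin(sin δ₁₃ · sin(θ₁₃ − θ₁₂)) = 6371·arcsin(0.61799·sin(87.470°)) = 4239.415 km
|dₓₜ| = 4239.415 km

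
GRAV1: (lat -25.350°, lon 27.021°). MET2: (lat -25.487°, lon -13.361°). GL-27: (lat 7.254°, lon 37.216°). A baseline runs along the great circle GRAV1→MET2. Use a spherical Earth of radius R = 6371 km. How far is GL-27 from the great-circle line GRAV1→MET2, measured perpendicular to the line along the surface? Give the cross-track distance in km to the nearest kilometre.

3316 km

δ₁₃ = central angle GRAV1→GL-27 = 0.594800 rad  (haversine)
θ₁₃ = bearing GRAV1→GL-27 = 18.261°,  θ₁₂ = bearing GRAV1→MET2 = 260.824°
dₓₜ = R·arcsin(sin δ₁₃ · sin(θ₁₃ − θ₁₂)) = 6371·arcsin(0.56034·sin(-242.563°)) = 3316.101 km
|dₓₜ| = 3316.101 km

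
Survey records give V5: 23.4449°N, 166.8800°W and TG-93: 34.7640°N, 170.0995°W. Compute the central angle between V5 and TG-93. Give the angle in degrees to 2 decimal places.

11.66°

Δφ = 11.3191°,  Δλ = -3.2195°
a = sin²(Δφ/2) + cos φ₁ cos φ₂ sin²(Δλ/2) = 0.010320
c = 2·arcsin(√a) = 0.203527 rad = 11.6612°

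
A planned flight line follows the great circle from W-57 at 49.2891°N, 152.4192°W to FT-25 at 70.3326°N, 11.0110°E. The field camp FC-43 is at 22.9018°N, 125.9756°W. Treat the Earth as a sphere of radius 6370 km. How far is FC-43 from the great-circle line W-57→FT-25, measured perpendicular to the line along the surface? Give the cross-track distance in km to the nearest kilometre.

2966 km

δ₁₃ = central angle W-57→FC-43 = 0.586383 rad  (haversine)
θ₁₃ = bearing W-57→FC-43 = 132.156°,  θ₁₂ = bearing W-57→FT-25 = 6.378°
dₓₜ = R·arcsin(sin δ₁₃ · sin(θ₁₃ − θ₁₂)) = 6370·arcsin(0.55335·sin(125.778°)) = 2965.654 km
|dₓₜ| = 2965.654 km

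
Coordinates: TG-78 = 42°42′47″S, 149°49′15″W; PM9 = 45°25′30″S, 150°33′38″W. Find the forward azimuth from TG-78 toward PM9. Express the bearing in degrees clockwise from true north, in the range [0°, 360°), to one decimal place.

TG-78: φ = -42.71306°, λ = -149.82083°
PM9: φ = -45.42500°, λ = -150.56056°
Δλ = -0.7397°
y = sin Δλ · cos φ₂ = -0.009061
x = cos φ₁ sin φ₂ − sin φ₁ cos φ₂ cos Δλ = -0.047354
θ = atan2(y, x) = -169.1678° → 190.8322° (mod 360°)

190.8°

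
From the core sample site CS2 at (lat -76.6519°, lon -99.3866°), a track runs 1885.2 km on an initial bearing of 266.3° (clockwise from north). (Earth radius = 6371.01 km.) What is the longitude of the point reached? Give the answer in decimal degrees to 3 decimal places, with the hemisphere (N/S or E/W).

δ = d/R = 1885.2/6371.01 = 0.295903 rad
φ₂ = arcsin(sin φ₁ cos δ + cos φ₁ sin δ cos θ)
   = arcsin(-0.97299·0.95654 + 0.23087·0.29160·-0.06453) = -69.23512°
λ₂ = λ₁ + atan2(sin θ sin δ cos φ₁, cos δ − sin φ₁ sin φ₂) = -154.54995°

154.550°W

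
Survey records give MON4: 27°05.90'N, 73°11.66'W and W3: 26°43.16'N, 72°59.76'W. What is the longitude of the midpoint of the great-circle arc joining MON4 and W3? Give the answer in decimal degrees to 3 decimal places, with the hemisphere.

MON4: φ = +27.09833°, λ = -73.19433°
W3: φ = +26.71933°, λ = -72.99600°
Bx = cos φ₂ cos Δλ = 0.893214,  By = cos φ₂ sin Δλ = 0.003092
φₘ = atan2(sin φ₁ + sin φ₂, √((cos φ₁ + Bx)² + By²)) = 26.90887°
λₘ = λ₁ + atan2(By, cos φ₁ + Bx) = -73.09500°

73.095°W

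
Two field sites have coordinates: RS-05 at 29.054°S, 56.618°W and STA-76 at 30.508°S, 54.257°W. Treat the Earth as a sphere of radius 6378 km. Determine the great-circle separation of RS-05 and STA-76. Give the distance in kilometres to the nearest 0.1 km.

279.7 km

Δφ = -1.4540°,  Δλ = 2.3610°
a = sin²(Δφ/2) + cos φ₁ cos φ₂ sin²(Δλ/2) = 0.000481
c = 2·arcsin(√a) = 0.043851 rad = 2.5125°
d = R·c = 6378 × 0.043851 = 279.7 km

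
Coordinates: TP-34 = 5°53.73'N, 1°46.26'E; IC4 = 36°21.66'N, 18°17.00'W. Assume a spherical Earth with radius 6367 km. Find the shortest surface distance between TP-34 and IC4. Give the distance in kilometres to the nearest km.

TP-34: φ = +5.89550°, λ = +1.77100°
IC4: φ = +36.36100°, λ = -18.28333°
Δφ = 30.4655°,  Δλ = -20.0543°
a = sin²(Δφ/2) + cos φ₁ cos φ₂ sin²(Δλ/2) = 0.093317
c = 2·arcsin(√a) = 0.620882 rad = 35.5739°
d = R·c = 6367 × 0.620882 = 3953.2 km

3953 km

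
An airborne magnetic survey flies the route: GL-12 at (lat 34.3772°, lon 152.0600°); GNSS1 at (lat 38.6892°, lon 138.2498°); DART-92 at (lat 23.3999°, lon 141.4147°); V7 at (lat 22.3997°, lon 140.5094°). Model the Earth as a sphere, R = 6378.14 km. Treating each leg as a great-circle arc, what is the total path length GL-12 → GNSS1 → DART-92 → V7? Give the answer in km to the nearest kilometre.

GL-12→GNSS1: c = 0.207513 rad, d = 1323.55 km
GNSS1→DART-92: c = 0.270961 rad, d = 1728.23 km
DART-92→V7: c = 0.022728 rad, d = 144.97 km
Total = 1323.55 + 1728.23 + 144.97 = 3196.74 km

3197 km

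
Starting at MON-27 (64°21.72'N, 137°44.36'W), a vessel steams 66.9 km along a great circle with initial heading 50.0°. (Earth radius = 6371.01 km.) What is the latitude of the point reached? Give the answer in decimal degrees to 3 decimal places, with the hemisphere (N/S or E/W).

64.745°N

MON-27: φ = +64.36200°, λ = -137.73933°
δ = d/R = 66.9/6371.01 = 0.010501 rad
φ₂ = arcsin(sin φ₁ cos δ + cos φ₁ sin δ cos θ)
   = arcsin(0.90155·0.99994 + 0.43268·0.01050·0.64279) = 64.74481°
λ₂ = λ₁ + atan2(sin θ sin δ cos φ₁, cos δ − sin φ₁ sin φ₂) = -136.65904°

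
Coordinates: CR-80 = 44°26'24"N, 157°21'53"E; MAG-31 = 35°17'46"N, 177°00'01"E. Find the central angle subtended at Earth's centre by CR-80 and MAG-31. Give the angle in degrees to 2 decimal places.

17.56°

CR-80: φ = +44.44000°, λ = +157.36472°
MAG-31: φ = +35.29611°, λ = +177.00028°
Δφ = -9.1439°,  Δλ = 19.6356°
a = sin²(Δφ/2) + cos φ₁ cos φ₂ sin²(Δλ/2) = 0.023297
c = 2·arcsin(√a) = 0.306466 rad = 17.5592°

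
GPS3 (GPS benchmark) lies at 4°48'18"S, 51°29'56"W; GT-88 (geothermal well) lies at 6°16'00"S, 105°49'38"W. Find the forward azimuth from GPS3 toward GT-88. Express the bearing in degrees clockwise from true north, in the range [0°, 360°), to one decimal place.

GPS3: φ = -4.80500°, λ = -51.49889°
GT-88: φ = -6.26667°, λ = -105.82722°
Δλ = -54.3283°
y = sin Δλ · cos φ₂ = -0.807518
x = cos φ₁ sin φ₂ − sin φ₁ cos φ₂ cos Δλ = -0.060218
θ = atan2(y, x) = -94.2647° → 265.7353° (mod 360°)

265.7°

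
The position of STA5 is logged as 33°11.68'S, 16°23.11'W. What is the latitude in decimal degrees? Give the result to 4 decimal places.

33° + 11.68′/60 = 33 + 0.19467 = 33.1947°

33.1947°S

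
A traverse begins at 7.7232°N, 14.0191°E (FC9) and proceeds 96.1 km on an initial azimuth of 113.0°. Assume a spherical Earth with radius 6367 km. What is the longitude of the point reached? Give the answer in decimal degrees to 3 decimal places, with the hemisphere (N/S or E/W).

δ = d/R = 96.1/6367 = 0.015093 rad
φ₂ = arcsin(sin φ₁ cos δ + cos φ₁ sin δ cos θ)
   = arcsin(0.13439·0.99989 + 0.99093·0.01509·-0.39073) = 7.38456°
λ₂ = λ₁ + atan2(sin θ sin δ cos φ₁, cos δ − sin φ₁ sin φ₂) = 14.82180°

14.822°E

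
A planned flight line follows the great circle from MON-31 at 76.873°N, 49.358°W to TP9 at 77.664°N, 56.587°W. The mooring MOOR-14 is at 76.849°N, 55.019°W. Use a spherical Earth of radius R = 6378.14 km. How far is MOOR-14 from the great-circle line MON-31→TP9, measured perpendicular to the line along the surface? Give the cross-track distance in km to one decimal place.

67.7 km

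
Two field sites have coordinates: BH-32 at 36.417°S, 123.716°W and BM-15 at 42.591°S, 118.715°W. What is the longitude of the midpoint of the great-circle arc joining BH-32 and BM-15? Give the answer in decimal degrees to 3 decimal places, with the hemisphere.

Bx = cos φ₂ cos Δλ = 0.733401,  By = cos φ₂ sin Δλ = 0.064177
φₘ = atan2(sin φ₁ + sin φ₂, √((cos φ₁ + Bx)² + By²)) = -39.53074°
λₘ = λ₁ + atan2(By, cos φ₁ + Bx) = -121.32675°

121.327°W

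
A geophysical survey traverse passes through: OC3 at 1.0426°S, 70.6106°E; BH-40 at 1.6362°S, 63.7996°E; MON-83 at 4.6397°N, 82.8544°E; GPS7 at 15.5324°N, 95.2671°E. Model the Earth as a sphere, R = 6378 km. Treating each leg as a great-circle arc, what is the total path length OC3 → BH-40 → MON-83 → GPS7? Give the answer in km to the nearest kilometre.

4813 km

OC3→BH-40: c = 0.119292 rad, d = 760.84 km
BH-40→MON-83: c = 0.349875 rad, d = 2231.50 km
MON-83→GPS7: c = 0.285450 rad, d = 1820.60 km
Total = 760.84 + 2231.50 + 1820.60 = 4812.95 km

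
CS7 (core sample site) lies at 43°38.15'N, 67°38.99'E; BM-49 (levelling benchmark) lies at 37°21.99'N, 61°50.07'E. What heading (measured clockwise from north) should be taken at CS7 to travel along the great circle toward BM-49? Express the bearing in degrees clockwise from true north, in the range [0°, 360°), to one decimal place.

217.1°

CS7: φ = +43.63583°, λ = +67.64983°
BM-49: φ = +37.36650°, λ = +61.83450°
Δλ = -5.8153°
y = sin Δλ · cos φ₂ = -0.080528
x = cos φ₁ sin φ₂ − sin φ₁ cos φ₂ cos Δλ = -0.106380
θ = atan2(y, x) = -142.8748° → 217.1252° (mod 360°)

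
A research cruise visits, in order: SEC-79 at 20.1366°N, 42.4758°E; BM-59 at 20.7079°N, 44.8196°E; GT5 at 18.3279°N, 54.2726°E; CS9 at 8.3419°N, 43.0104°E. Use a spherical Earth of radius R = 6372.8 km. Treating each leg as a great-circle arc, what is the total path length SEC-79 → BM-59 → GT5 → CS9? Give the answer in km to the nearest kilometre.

SEC-79→BM-59: c = 0.039611 rad, d = 252.43 km
BM-59→GT5: c = 0.160924 rad, d = 1025.54 km
GT5→CS9: c = 0.258541 rad, d = 1647.63 km
Total = 252.43 + 1025.54 + 1647.63 = 2925.60 km

2926 km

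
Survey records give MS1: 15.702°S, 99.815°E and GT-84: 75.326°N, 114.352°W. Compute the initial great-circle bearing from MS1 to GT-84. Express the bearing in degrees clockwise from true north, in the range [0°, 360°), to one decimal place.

9.2°

Δλ = 145.8330°
y = sin Δλ · cos φ₂ = 0.142266
x = cos φ₁ sin φ₂ − sin φ₁ cos φ₂ cos Δλ = 0.874558
θ = atan2(y, x) = 9.2395° → 9.2395° (mod 360°)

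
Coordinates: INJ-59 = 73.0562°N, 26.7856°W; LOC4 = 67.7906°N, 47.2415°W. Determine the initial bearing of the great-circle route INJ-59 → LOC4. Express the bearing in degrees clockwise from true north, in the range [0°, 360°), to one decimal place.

242.4°

Δλ = -20.4559°
y = sin Δλ · cos φ₂ = -0.132103
x = cos φ₁ sin φ₂ − sin φ₁ cos φ₂ cos Δλ = -0.068972
θ = atan2(y, x) = -117.5693° → 242.4307° (mod 360°)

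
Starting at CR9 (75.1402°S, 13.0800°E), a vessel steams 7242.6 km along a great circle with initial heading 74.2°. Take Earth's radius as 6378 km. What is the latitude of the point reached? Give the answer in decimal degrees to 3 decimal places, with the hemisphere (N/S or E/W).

δ = d/R = 7242.6/6378 = 1.135560 rad
φ₂ = arcsin(sin φ₁ cos δ + cos φ₁ sin δ cos θ)
   = arcsin(-0.96656·0.42162 + 0.25645·0.90677·0.27228) = -20.13338°
λ₂ = λ₁ + atan2(sin θ sin δ cos φ₁, cos δ − sin φ₁ sin φ₂) = 81.40540°

20.133°S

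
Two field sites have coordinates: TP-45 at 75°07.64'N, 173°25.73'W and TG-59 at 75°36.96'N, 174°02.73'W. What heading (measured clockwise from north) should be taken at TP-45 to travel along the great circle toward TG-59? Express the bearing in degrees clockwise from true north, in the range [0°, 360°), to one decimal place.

TP-45: φ = +75.12733°, λ = -173.42883°
TG-59: φ = +75.61600°, λ = -174.04550°
Δλ = -0.6167°
y = sin Δλ · cos φ₂ = -0.002674
x = cos φ₁ sin φ₂ − sin φ₁ cos φ₂ cos Δλ = 0.008543
θ = atan2(y, x) = -17.3789° → 342.6211° (mod 360°)

342.6°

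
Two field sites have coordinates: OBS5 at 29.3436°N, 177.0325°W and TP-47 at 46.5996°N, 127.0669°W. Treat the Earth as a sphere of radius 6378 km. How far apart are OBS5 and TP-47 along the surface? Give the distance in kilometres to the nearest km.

Δφ = 17.2560°,  Δλ = 49.9656°
a = sin²(Δφ/2) + cos φ₁ cos φ₂ sin²(Δλ/2) = 0.129342
c = 2·arcsin(√a) = 0.735766 rad = 42.1563°
d = R·c = 6378 × 0.735766 = 4692.7 km

4693 km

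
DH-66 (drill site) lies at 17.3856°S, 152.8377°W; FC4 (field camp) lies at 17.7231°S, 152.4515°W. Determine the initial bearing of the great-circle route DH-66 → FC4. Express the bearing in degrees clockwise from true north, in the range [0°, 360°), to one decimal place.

132.6°

Δλ = 0.3862°
y = sin Δλ · cos φ₂ = 0.006421
x = cos φ₁ sin φ₂ − sin φ₁ cos φ₂ cos Δλ = -0.005897
θ = atan2(y, x) = 132.5660° → 132.5660° (mod 360°)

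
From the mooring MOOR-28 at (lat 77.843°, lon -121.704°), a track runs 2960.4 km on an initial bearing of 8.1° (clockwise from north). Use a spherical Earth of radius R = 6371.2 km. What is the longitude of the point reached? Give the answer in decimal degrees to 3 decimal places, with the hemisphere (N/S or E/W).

43.869°E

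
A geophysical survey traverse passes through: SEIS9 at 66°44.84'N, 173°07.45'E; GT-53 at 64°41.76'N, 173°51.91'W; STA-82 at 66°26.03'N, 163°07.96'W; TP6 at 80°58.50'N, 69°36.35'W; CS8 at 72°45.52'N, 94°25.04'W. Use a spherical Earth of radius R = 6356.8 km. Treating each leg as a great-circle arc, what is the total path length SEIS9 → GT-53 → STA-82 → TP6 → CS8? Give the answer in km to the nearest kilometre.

SEIS9: φ = +66.74733°, λ = +173.12417°
GT-53: φ = +64.69600°, λ = -173.86517°
STA-82: φ = +66.43383°, λ = -163.13267°
TP6: φ = +80.97500°, λ = -69.60583°
CS8: φ = +72.75867°, λ = -94.41733°
SEIS9→GT-53: c = 0.099768 rad, d = 634.21 km
GT-53→STA-82: c = 0.083081 rad, d = 528.13 km
STA-82→TP6: c = 0.447819 rad, d = 2846.70 km
TP6→CS8: c = 0.170831 rad, d = 1085.94 km
Total = 634.21 + 528.13 + 2846.70 + 1085.94 = 5094.97 km

5095 km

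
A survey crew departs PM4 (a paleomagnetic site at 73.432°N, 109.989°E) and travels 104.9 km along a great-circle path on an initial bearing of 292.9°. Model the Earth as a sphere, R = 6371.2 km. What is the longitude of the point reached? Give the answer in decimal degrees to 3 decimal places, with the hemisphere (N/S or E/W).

106.877°E

δ = d/R = 104.9/6371.2 = 0.016465 rad
φ₂ = arcsin(sin φ₁ cos δ + cos φ₁ sin δ cos θ)
   = arcsin(0.95848·0.99986 + 0.28515·0.01646·0.38912) = 73.77645°
λ₂ = λ₁ + atan2(sin θ sin δ cos φ₁, cos δ − sin φ₁ sin φ₂) = 106.87719°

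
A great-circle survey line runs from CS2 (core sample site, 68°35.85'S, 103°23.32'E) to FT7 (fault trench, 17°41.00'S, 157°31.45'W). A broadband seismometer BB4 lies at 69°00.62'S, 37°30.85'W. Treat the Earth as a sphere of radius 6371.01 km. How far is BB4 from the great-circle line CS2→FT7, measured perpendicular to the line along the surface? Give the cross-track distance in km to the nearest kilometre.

4404 km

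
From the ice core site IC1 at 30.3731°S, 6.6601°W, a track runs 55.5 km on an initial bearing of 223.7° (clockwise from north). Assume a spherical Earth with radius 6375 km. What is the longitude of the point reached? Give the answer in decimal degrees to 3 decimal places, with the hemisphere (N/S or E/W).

7.061°W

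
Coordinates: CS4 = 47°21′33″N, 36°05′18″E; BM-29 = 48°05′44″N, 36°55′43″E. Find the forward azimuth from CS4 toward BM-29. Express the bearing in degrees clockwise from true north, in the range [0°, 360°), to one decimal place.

CS4: φ = +47.35917°, λ = +36.08833°
BM-29: φ = +48.09556°, λ = +36.92861°
Δλ = 0.8403°
y = sin Δλ · cos φ₂ = 0.009795
x = cos φ₁ sin φ₂ − sin φ₁ cos φ₂ cos Δλ = 0.012905
θ = atan2(y, x) = 37.1981° → 37.1981° (mod 360°)

37.2°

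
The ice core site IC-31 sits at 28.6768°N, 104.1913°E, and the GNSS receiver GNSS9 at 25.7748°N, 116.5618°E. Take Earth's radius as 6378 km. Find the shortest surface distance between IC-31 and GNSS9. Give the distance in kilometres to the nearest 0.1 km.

1265.7 km

Δφ = -2.9020°,  Δλ = 12.3705°
a = sin²(Δφ/2) + cos φ₁ cos φ₂ sin²(Δλ/2) = 0.009813
c = 2·arcsin(√a) = 0.198443 rad = 11.3700°
d = R·c = 6378 × 0.198443 = 1265.7 km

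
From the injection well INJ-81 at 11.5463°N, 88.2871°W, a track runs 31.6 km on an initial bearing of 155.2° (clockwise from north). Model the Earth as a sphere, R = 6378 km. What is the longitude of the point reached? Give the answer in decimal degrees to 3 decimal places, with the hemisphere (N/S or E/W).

88.166°W

δ = d/R = 31.6/6378 = 0.004955 rad
φ₂ = arcsin(sin φ₁ cos δ + cos φ₁ sin δ cos θ)
   = arcsin(0.20016·0.99999 + 0.97976·0.00495·-0.90778) = 11.28858°
λ₂ = λ₁ + atan2(sin θ sin δ cos φ₁, cos δ − sin φ₁ sin φ₂) = -88.16568°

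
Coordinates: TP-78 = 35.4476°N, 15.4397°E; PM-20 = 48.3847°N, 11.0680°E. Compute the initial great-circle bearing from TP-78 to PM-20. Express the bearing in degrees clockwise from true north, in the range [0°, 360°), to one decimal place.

Δλ = -4.3717°
y = sin Δλ · cos φ₂ = -0.050624
x = cos φ₁ sin φ₂ − sin φ₁ cos φ₂ cos Δλ = 0.225002
θ = atan2(y, x) = -12.6800° → 347.3200° (mod 360°)

347.3°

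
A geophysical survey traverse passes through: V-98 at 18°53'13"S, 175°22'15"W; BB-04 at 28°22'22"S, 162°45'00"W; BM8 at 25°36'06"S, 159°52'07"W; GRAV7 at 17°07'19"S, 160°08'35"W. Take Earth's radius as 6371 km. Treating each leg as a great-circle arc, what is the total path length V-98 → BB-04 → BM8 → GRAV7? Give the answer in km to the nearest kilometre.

V-98: φ = -18.88694°, λ = -175.37083°
BB-04: φ = -28.37278°, λ = -162.75000°
BM8: φ = -25.60167°, λ = -159.86861°
GRAV7: φ = -17.12194°, λ = -160.14306°
V-98→BB-04: c = 0.260695 rad, d = 1660.89 km
BB-04→BM8: c = 0.065929 rad, d = 420.03 km
BM8→GRAV7: c = 0.148066 rad, d = 943.33 km
Total = 1660.89 + 420.03 + 943.33 = 3024.25 km

3024 km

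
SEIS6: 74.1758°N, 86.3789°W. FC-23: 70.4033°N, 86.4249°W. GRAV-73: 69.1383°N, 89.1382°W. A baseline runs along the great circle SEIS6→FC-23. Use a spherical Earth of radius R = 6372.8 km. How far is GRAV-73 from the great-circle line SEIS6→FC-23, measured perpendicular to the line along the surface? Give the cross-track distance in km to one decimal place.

107.0 km

δ₁₃ = central angle SEIS6→GRAV-73 = 0.089194 rad  (haversine)
θ₁₃ = bearing SEIS6→GRAV-73 = 191.096°,  θ₁₂ = bearing SEIS6→FC-23 = 180.234°
dₓₜ = R·arcsin(sin δ₁₃ · sin(θ₁₃ − θ₁₂)) = 6372.8·arcsin(0.08908·sin(10.862°)) = 106.976 km
|dₓₜ| = 106.976 km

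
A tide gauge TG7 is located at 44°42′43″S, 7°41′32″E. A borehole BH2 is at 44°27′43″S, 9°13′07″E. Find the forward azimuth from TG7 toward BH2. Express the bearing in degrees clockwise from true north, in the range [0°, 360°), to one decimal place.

TG7: φ = -44.71194°, λ = +7.69222°
BH2: φ = -44.46194°, λ = +9.21861°
Δλ = 1.5264°
y = sin Δλ · cos φ₂ = 0.019012
x = cos φ₁ sin φ₂ − sin φ₁ cos φ₂ cos Δλ = 0.004185
θ = atan2(y, x) = 77.5851° → 77.5851° (mod 360°)

77.6°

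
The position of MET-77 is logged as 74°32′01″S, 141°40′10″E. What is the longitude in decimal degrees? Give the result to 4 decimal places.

141° + 40′/60 + 10″/3600 = 141 + 0.66667 + 0.00278 = 141.6694°

141.6694°E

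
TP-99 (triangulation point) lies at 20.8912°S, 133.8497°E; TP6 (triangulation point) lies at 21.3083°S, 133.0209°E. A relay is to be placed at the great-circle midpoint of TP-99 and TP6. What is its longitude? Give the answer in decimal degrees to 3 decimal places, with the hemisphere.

Bx = cos φ₂ cos Δλ = 0.931541,  By = cos φ₂ sin Δλ = -0.013476
φₘ = atan2(sin φ₁ + sin φ₂, √((cos φ₁ + Bx)² + By²)) = -21.10025°
λₘ = λ₁ + atan2(By, cos φ₁ + Bx) = 133.43588°

133.436°E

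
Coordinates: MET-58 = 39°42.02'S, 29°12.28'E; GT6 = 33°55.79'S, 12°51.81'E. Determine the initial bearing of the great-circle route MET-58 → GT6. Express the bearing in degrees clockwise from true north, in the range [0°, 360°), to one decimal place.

MET-58: φ = -39.70033°, λ = +29.20467°
GT6: φ = -33.92983°, λ = +12.86350°
Δλ = -16.3412°
y = sin Δλ · cos φ₂ = -0.233447
x = cos φ₁ sin φ₂ − sin φ₁ cos φ₂ cos Δλ = 0.079134
θ = atan2(y, x) = -71.2744° → 288.7256° (mod 360°)

288.7°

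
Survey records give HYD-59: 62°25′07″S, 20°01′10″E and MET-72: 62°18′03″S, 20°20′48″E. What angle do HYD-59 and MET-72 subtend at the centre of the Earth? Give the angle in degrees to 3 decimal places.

0.192°

HYD-59: φ = -62.41861°, λ = +20.01944°
MET-72: φ = -62.30083°, λ = +20.34667°
Δφ = 0.1178°,  Δλ = 0.3272°
a = sin²(Δφ/2) + cos φ₁ cos φ₂ sin²(Δλ/2) = 0.000003
c = 2·arcsin(√a) = 0.003353 rad = 0.1921°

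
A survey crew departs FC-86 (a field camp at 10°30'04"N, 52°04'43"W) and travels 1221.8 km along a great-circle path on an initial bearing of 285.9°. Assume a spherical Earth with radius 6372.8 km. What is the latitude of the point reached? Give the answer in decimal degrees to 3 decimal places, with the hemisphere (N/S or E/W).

FC-86: φ = +10.50111°, λ = -52.07861°
δ = d/R = 1221.8/6372.8 = 0.191721 rad
φ₂ = arcsin(sin φ₁ cos δ + cos φ₁ sin δ cos θ)
   = arcsin(0.18225·0.98168 + 0.98325·0.19055·0.27396) = 13.31141°
λ₂ = λ₁ + atan2(sin θ sin δ cos φ₁, cos δ − sin φ₁ sin φ₂) = -62.93326°

13.311°N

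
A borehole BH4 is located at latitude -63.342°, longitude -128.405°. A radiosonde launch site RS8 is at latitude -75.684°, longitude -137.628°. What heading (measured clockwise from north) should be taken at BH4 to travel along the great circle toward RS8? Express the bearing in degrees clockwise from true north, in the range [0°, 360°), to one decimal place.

Δλ = -9.2230°
y = sin Δλ · cos φ₂ = -0.039632
x = cos φ₁ sin φ₂ − sin φ₁ cos φ₂ cos Δλ = -0.216603
θ = atan2(y, x) = -169.6313° → 190.3687° (mod 360°)

190.4°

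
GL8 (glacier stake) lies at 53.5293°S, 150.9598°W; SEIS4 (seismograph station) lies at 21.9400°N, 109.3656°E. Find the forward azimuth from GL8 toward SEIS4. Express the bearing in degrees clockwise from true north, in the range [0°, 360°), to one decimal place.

Δλ = -99.6746°
y = sin Δλ · cos φ₂ = -0.914384
x = cos φ₁ sin φ₂ − sin φ₁ cos φ₂ cos Δλ = 0.096740
θ = atan2(y, x) = -83.9607° → 276.0393° (mod 360°)

276.0°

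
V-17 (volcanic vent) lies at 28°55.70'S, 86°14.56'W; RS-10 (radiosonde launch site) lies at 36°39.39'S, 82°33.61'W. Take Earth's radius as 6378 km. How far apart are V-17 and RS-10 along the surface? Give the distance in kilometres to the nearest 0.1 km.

926.5 km

V-17: φ = -28.92833°, λ = -86.24267°
RS-10: φ = -36.65650°, λ = -82.56017°
Δφ = -7.7282°,  Δλ = 3.6825°
a = sin²(Δφ/2) + cos φ₁ cos φ₂ sin²(Δλ/2) = 0.005266
c = 2·arcsin(√a) = 0.145265 rad = 8.3231°
d = R·c = 6378 × 0.145265 = 926.5 km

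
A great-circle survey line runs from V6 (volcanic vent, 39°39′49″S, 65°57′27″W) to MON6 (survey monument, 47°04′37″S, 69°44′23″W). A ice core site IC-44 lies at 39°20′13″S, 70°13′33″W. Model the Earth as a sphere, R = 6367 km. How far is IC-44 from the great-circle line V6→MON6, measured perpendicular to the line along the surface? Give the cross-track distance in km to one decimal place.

355.6 km

V6: φ = -39.66361°, λ = -65.95750°
MON6: φ = -47.07694°, λ = -69.73972°
IC-44: φ = -39.33694°, λ = -70.22583°
δ₁₃ = central angle V6→IC-44 = 0.057760 rad  (haversine)
θ₁₃ = bearing V6→IC-44 = 274.304°,  θ₁₂ = bearing V6→MON6 = 199.067°
dₓₜ = R·arcsin(sin δ₁₃ · sin(θ₁₃ − θ₁₂)) = 6367·arcsin(0.05773·sin(75.237°)) = 355.602 km
|dₓₜ| = 355.602 km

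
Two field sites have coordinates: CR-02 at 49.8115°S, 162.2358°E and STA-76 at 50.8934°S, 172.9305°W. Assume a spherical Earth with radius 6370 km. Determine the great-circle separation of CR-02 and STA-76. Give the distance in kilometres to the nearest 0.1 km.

1757.4 km

Δφ = -1.0819°,  Δλ = 24.8337°
a = sin²(Δφ/2) + cos φ₁ cos φ₂ sin²(Δλ/2) = 0.018908
c = 2·arcsin(√a) = 0.275889 rad = 15.8073°
d = R·c = 6370 × 0.275889 = 1757.4 km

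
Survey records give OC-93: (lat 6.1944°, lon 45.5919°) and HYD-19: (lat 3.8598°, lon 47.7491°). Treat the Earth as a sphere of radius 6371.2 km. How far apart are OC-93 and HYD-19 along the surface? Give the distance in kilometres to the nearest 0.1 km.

Δφ = -2.3346°,  Δλ = 2.1572°
a = sin²(Δφ/2) + cos φ₁ cos φ₂ sin²(Δλ/2) = 0.000766
c = 2·arcsin(√a) = 0.055378 rad = 3.1729°
d = R·c = 6371.2 × 0.055378 = 352.8 km

352.8 km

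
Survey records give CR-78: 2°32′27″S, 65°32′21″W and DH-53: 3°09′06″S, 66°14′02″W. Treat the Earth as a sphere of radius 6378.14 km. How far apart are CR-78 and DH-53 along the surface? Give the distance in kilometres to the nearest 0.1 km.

102.9 km

CR-78: φ = -2.54083°, λ = -65.53917°
DH-53: φ = -3.15167°, λ = -66.23389°
Δφ = -0.6108°,  Δλ = -0.6947°
a = sin²(Δφ/2) + cos φ₁ cos φ₂ sin²(Δλ/2) = 0.000065
c = 2·arcsin(√a) = 0.016134 rad = 0.9244°
d = R·c = 6378.14 × 0.016134 = 102.9 km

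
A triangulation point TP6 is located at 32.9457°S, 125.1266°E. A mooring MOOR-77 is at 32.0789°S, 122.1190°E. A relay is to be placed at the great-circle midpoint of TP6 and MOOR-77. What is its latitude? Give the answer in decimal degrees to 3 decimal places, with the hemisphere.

Bx = cos φ₂ cos Δλ = 0.846150,  By = cos φ₂ sin Δλ = -0.044457
φₘ = atan2(sin φ₁ + sin φ₂, √((cos φ₁ + Bx)² + By²)) = -32.52125°
λₘ = λ₁ + atan2(By, cos φ₁ + Bx) = 123.61555°

32.521°S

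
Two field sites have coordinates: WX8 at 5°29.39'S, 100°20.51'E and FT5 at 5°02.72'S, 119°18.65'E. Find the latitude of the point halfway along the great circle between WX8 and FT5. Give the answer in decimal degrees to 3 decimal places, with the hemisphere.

WX8: φ = -5.48983°, λ = +100.34183°
FT5: φ = -5.04533°, λ = +119.31083°
Bx = cos φ₂ cos Δλ = 0.942030,  By = cos φ₂ sin Δλ = 0.323797
φₘ = atan2(sin φ₁ + sin φ₂, √((cos φ₁ + Bx)² + By²)) = -5.34017°
λₘ = λ₁ + atan2(By, cos φ₁ + Bx) = 109.82976°

5.340°S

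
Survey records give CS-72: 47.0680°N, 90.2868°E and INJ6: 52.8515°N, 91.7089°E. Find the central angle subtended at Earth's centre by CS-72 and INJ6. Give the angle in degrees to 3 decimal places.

Δφ = 5.7835°,  Δλ = 1.4221°
a = sin²(Δφ/2) + cos φ₁ cos φ₂ sin²(Δλ/2) = 0.002608
c = 2·arcsin(√a) = 0.102191 rad = 5.8551°

5.855°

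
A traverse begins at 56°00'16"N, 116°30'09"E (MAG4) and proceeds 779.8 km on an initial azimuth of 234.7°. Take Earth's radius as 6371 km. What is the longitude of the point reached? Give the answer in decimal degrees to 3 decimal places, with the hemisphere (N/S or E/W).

107.276°E

MAG4: φ = +56.00444°, λ = +116.50250°
δ = d/R = 779.8/6371 = 0.122398 rad
φ₂ = arcsin(sin φ₁ cos δ + cos φ₁ sin δ cos θ)
   = arcsin(0.82908·0.99252 + 0.55913·0.12209·-0.57786) = 51.57575°
λ₂ = λ₁ + atan2(sin θ sin δ cos φ₁, cos δ − sin φ₁ sin φ₂) = 107.27618°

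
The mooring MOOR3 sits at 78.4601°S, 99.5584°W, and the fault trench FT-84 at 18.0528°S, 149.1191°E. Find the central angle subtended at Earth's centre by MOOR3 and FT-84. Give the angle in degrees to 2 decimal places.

Δφ = 60.4073°,  Δλ = -111.3225°
a = sin²(Δφ/2) + cos φ₁ cos φ₂ sin²(Δλ/2) = 0.382766
c = 2·arcsin(√a) = 1.334125 rad = 76.4397°

76.44°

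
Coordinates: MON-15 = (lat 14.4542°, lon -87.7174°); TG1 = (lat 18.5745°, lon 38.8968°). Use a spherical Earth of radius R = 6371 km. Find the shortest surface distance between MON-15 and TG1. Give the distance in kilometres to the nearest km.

13110 km

Δφ = 4.1203°,  Δλ = 126.6142°
a = sin²(Δφ/2) + cos φ₁ cos φ₂ sin²(Δλ/2) = 0.733976
c = 2·arcsin(√a) = 2.057769 rad = 117.9015°
d = R·c = 6371 × 2.057769 = 13110.0 km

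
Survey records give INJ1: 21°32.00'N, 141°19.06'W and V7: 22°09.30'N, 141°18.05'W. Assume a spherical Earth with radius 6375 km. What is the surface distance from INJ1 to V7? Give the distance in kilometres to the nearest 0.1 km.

INJ1: φ = +21.53333°, λ = -141.31767°
V7: φ = +22.15500°, λ = -141.30083°
Δφ = 0.6217°,  Δλ = 0.0168°
a = sin²(Δφ/2) + cos φ₁ cos φ₂ sin²(Δλ/2) = 0.000029
c = 2·arcsin(√a) = 0.010854 rad = 0.6219°
d = R·c = 6375 × 0.010854 = 69.2 km

69.2 km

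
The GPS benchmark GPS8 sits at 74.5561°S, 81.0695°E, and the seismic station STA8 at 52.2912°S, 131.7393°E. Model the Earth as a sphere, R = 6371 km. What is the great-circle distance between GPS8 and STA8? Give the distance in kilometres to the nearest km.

Δφ = 22.2649°,  Δλ = 50.6698°
a = sin²(Δφ/2) + cos φ₁ cos φ₂ sin²(Δλ/2) = 0.067103
c = 2·arcsin(√a) = 0.524062 rad = 30.0265°
d = R·c = 6371 × 0.524062 = 3338.8 km

3339 km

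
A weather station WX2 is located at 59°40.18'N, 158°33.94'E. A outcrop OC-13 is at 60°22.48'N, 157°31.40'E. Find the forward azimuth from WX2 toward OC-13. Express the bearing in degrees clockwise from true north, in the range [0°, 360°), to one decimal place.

WX2: φ = +59.66967°, λ = +158.56567°
OC-13: φ = +60.37467°, λ = +157.52333°
Δλ = -1.0423°
y = sin Δλ · cos φ₂ = -0.008992
x = cos φ₁ sin φ₂ − sin φ₁ cos φ₂ cos Δλ = 0.012375
θ = atan2(y, x) = -36.0045° → 323.9955° (mod 360°)

324.0°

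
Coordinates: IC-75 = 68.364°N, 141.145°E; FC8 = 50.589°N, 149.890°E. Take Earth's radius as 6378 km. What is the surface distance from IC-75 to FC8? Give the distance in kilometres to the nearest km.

2035 km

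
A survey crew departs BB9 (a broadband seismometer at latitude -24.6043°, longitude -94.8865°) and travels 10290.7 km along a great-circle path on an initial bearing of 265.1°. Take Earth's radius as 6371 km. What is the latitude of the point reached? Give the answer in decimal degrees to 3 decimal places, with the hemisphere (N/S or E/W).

3.387°S

δ = d/R = 10290.7/6371 = 1.615241 rad
φ₂ = arcsin(sin φ₁ cos δ + cos φ₁ sin δ cos θ)
   = arcsin(-0.41635·-0.04443 + 0.90920·0.99901·-0.08542) = -3.38738°
λ₂ = λ₁ + atan2(sin θ sin δ cos φ₁, cos δ − sin φ₁ sin φ₂) = 170.75154°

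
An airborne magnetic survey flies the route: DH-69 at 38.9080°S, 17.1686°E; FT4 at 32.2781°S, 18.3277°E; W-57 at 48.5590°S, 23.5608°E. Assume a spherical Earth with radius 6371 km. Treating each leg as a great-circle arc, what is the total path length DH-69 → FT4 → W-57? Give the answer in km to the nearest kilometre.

2607 km

DH-69→FT4: c = 0.116874 rad, d = 744.60 km
FT4→W-57: c = 0.292360 rad, d = 1862.62 km
Total = 744.60 + 1862.62 = 2607.23 km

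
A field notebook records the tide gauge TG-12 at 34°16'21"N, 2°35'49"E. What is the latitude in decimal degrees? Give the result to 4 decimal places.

34.2725°N

34° + 16′/60 + 21″/3600 = 34 + 0.26667 + 0.00583 = 34.2725°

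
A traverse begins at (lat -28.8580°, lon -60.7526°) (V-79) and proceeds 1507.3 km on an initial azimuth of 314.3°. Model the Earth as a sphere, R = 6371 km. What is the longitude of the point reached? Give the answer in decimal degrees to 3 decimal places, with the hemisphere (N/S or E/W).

δ = d/R = 1507.3/6371 = 0.236588 rad
φ₂ = arcsin(sin φ₁ cos δ + cos φ₁ sin δ cos θ)
   = arcsin(-0.48264·0.97214 + 0.87582·0.23439·0.69842) = -19.01556°
λ₂ = λ₁ + atan2(sin θ sin δ cos φ₁, cos δ − sin φ₁ sin φ₂) = -70.97277°

70.973°W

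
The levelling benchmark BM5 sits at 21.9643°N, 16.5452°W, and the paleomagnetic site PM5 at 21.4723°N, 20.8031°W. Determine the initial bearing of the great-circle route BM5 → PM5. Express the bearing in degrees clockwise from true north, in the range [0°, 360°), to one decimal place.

Δλ = -4.2579°
y = sin Δλ · cos φ₂ = -0.069093
x = cos φ₁ sin φ₂ − sin φ₁ cos φ₂ cos Δλ = -0.007626
θ = atan2(y, x) = -96.2986° → 263.7014° (mod 360°)

263.7°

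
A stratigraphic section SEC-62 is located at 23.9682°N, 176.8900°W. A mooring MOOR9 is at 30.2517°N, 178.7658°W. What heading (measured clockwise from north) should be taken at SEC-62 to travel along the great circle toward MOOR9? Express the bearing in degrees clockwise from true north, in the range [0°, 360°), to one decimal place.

345.5°

Δλ = -1.8758°
y = sin Δλ · cos φ₂ = -0.028275
x = cos φ₁ sin φ₂ − sin φ₁ cos φ₂ cos Δλ = 0.109636
θ = atan2(y, x) = -14.4616° → 345.5384° (mod 360°)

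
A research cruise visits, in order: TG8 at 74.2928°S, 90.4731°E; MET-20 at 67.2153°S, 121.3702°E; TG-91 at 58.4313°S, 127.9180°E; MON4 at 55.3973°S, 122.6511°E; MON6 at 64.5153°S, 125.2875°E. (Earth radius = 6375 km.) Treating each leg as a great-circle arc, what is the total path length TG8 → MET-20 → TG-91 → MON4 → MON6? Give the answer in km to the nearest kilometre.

TG8→MET-20: c = 0.212521 rad, d = 1354.82 km
MET-20→TG-91: c = 0.161740 rad, d = 1031.09 km
TG-91→MON4: c = 0.072912 rad, d = 464.82 km
MON4→MON6: c = 0.160763 rad, d = 1024.86 km
Total = 1354.82 + 1031.09 + 464.82 + 1024.86 = 3875.59 km

3876 km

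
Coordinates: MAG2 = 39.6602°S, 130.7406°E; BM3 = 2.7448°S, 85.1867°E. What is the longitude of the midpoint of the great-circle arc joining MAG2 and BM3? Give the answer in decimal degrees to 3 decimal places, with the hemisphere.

Bx = cos φ₂ cos Δλ = 0.699435,  By = cos φ₂ sin Δλ = -0.713090
φₘ = atan2(sin φ₁ + sin φ₂, √((cos φ₁ + Bx)² + By²)) = -22.78793°
λₘ = λ₁ + atan2(By, cos φ₁ + Bx) = 104.85172°

104.852°E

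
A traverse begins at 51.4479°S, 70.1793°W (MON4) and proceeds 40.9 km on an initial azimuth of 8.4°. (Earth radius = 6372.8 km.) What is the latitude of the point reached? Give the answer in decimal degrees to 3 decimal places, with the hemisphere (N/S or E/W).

δ = d/R = 40.9/6372.8 = 0.006418 rad
φ₂ = arcsin(sin φ₁ cos δ + cos φ₁ sin δ cos θ)
   = arcsin(-0.78204·0.99998 + 0.62323·0.00642·0.98927) = -51.08409°
λ₂ = λ₁ + atan2(sin θ sin δ cos φ₁, cos δ − sin φ₁ sin φ₂) = -70.09379°

51.084°S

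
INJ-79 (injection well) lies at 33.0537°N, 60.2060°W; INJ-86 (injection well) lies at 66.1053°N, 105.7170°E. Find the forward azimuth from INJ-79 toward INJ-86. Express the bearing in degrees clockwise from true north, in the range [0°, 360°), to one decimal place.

5.7°

Δλ = 165.9230°
y = sin Δλ · cos φ₂ = 0.098520
x = cos φ₁ sin φ₂ − sin φ₁ cos φ₂ cos Δλ = 0.980616
θ = atan2(y, x) = 5.7371° → 5.7371° (mod 360°)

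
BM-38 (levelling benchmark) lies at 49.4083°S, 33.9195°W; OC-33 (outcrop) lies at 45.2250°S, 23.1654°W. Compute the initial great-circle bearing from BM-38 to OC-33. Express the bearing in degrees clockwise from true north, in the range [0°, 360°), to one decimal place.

64.2°

Δλ = 10.7541°
y = sin Δλ · cos φ₂ = 0.131423
x = cos φ₁ sin φ₂ − sin φ₁ cos φ₂ cos Δλ = 0.063554
θ = atan2(y, x) = 64.1923° → 64.1923° (mod 360°)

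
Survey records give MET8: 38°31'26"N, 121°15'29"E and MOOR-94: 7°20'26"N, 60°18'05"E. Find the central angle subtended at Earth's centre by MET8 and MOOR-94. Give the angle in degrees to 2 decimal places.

MET8: φ = +38.52389°, λ = +121.25806°
MOOR-94: φ = +7.34056°, λ = +60.30139°
Δφ = -31.1833°,  Δλ = -60.9567°
a = sin²(Δφ/2) + cos φ₁ cos φ₂ sin²(Δλ/2) = 0.271864
c = 2·arcsin(√a) = 1.096994 rad = 62.8531°

62.85°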